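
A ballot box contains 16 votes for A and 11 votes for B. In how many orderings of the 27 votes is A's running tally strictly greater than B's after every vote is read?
Strict-lead orderings = 2414425

Total orderings of the 27 votes with 16 for A: C(27, 16) = 13037895. By the Bertrand ballot formula (Cycle Lemma / reflection principle), the number of orderings in which A is strictly ahead of B throughout is (p − q)/(p + q) · C(p + q, p) = (16 − 11)/(16 + 11) · 13037895 = 2414425.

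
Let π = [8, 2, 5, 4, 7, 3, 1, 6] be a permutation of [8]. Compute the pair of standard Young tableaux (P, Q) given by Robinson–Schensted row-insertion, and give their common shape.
P = [1, 3, 6] / [2, 7] / [4] / [5] / [8];  Q = [1, 3, 5] / [2, 8] / [4] / [6] / [7];  common shape = (3, 2, 1, 1, 1)

Row-insert the values π_1, π_2, … into P one at a time, bumping the leftmost entry strictly greater than the inserted value down to the next row. The recording tableau Q records, in position (i, j), the step at which that cell was added to P.
  Insert 8 (step 1): P = [8];  Q = [1]
  Insert 2 (step 2): P = [2] / [8];  Q = [1] / [2]
  Insert 5 (step 3): P = [2, 5] / [8];  Q = [1, 3] / [2]
  Insert 4 (step 4): P = [2, 4] / [5] / [8];  Q = [1, 3] / [2] / [4]
  Insert 7 (step 5): P = [2, 4, 7] / [5] / [8];  Q = [1, 3, 5] / [2] / [4]
  Insert 3 (step 6): P = [2, 3, 7] / [4] / [5] / [8];  Q = [1, 3, 5] / [2] / [4] / [6]
  Insert 1 (step 7): P = [1, 3, 7] / [2] / [4] / [5] / [8];  Q = [1, 3, 5] / [2] / [4] / [6] / [7]
  Insert 6 (step 8): P = [1, 3, 6] / [2, 7] / [4] / [5] / [8];  Q = [1, 3, 5] / [2, 8] / [4] / [6] / [7]
Final shape: (3, 2, 1, 1, 1).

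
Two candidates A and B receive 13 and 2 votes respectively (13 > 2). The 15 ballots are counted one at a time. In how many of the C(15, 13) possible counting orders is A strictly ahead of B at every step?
Strict-lead orderings = 77

Total orderings of the 15 votes with 13 for A: C(15, 13) = 105. By the Bertrand ballot formula (Cycle Lemma / reflection principle), the number of orderings in which A is strictly ahead of B throughout is (p − q)/(p + q) · C(p + q, p) = (13 − 2)/(13 + 2) · 105 = 77.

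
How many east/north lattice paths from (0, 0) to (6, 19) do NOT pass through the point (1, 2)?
Number of paths = 98098

Total paths from (0, 0) to (6, 19): C(25, 6) = 177100. Paths through (1, 2): (paths (0, 0) → (1, 2)) × (paths (1, 2) → (6, 19)) = C(3, 1) · C(22, 5) = 3 · 26334 = 79002. Avoidance count = 177100 − 79002 = 98098.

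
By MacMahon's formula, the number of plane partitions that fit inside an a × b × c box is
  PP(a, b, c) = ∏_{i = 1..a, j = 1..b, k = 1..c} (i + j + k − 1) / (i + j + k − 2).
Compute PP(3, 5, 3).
PP(3, 5, 3) = 14112

Evaluate the triple product over i = 1..3, j = 1..5, k = 1..3. The factors are (2/1) · (3/2) · (4/3) · (3/2) · (4/3) · (5/4) · (4/3) · (5/4) · … (45 factors total). The numerators and denominators telescope so the product is an integer; carrying out the multiplication exactly gives PP(3, 5, 3) = 14112.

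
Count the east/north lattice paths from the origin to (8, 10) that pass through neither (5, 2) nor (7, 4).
Number of paths = 38865

Inclusion–exclusion. Total paths: C(18, 8) = 43758. Through P₁: C(7, 5)·C(11, 3) = 3465. Through P₂: C(11, 7)·C(7, 1) = 2310. Since P₁ is strictly southwest of P₂, a monotone path through both must visit P₁ then P₂; paths through both = C(7, 5)·C(4, 2)·C(7, 1) = 882. Avoid both = 43758 − 3465 − 2310 + 882 = 38865.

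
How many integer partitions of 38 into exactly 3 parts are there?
p(38, 3 parts) = 120

Partitions of n into exactly k parts are in bijection with partitions of n − k into at most k parts (subtract 1 from each part). So p(38, exactly 3) = p(35, parts ≤ 3). Computing via the recurrence p(m, j) = p(m, j−1) + p(m−j, j) gives 120.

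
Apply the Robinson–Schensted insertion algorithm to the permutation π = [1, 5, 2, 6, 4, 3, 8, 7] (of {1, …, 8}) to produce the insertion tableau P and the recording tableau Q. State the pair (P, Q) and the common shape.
P = [1, 2, 3, 7] / [4, 6, 8] / [5];  Q = [1, 2, 4, 7] / [3, 5, 8] / [6];  common shape = (4, 3, 1)

Row-insert the values π_1, π_2, … into P one at a time, bumping the leftmost entry strictly greater than the inserted value down to the next row. The recording tableau Q records, in position (i, j), the step at which that cell was added to P.
  Insert 1 (step 1): P = [1];  Q = [1]
  Insert 5 (step 2): P = [1, 5];  Q = [1, 2]
  Insert 2 (step 3): P = [1, 2] / [5];  Q = [1, 2] / [3]
  Insert 6 (step 4): P = [1, 2, 6] / [5];  Q = [1, 2, 4] / [3]
  Insert 4 (step 5): P = [1, 2, 4] / [5, 6];  Q = [1, 2, 4] / [3, 5]
  Insert 3 (step 6): P = [1, 2, 3] / [4, 6] / [5];  Q = [1, 2, 4] / [3, 5] / [6]
  Insert 8 (step 7): P = [1, 2, 3, 8] / [4, 6] / [5];  Q = [1, 2, 4, 7] / [3, 5] / [6]
  Insert 7 (step 8): P = [1, 2, 3, 7] / [4, 6, 8] / [5];  Q = [1, 2, 4, 7] / [3, 5, 8] / [6]
Final shape: (4, 3, 1).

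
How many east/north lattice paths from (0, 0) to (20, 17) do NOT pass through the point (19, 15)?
Number of paths = 10337466150

Total paths from (0, 0) to (20, 17): C(37, 20) = 15905368710. Paths through (19, 15): (paths (0, 0) → (19, 15)) × (paths (19, 15) → (20, 17)) = C(34, 19) · C(3, 1) = 1855967520 · 3 = 5567902560. Avoidance count = 15905368710 − 5567902560 = 10337466150.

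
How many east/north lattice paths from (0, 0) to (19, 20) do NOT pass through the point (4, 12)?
Number of paths = 68030892930

Total paths from (0, 0) to (19, 20): C(39, 19) = 68923264410. Paths through (4, 12): (paths (0, 0) → (4, 12)) × (paths (4, 12) → (19, 20)) = C(16, 4) · C(23, 15) = 1820 · 490314 = 892371480. Avoidance count = 68923264410 − 892371480 = 68030892930.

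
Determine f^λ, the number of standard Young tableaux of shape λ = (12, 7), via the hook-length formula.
# SYT of shape (12, 7) = 23256

Hook-length formula: f^λ = n! / Π hook(c), product over all cells c of the Young diagram. For λ = (12, 7), n = 19 boxes. Hook lengths by row (left-to-right, top-to-bottom): [13, 12, 11, 10, 9, 8, 7, 5, 4, 3, 2, 1]; [7, 6, 5, 4, 3, 2, 1]. Product of hooks = 5230697472000. So f^λ = 19! / 5230697472000 = 121645100408832000 / 5230697472000 = 23256.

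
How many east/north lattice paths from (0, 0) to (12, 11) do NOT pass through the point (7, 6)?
Number of paths = 919646

Total paths from (0, 0) to (12, 11): C(23, 12) = 1352078. Paths through (7, 6): (paths (0, 0) → (7, 6)) × (paths (7, 6) → (12, 11)) = C(13, 7) · C(10, 5) = 1716 · 252 = 432432. Avoidance count = 1352078 − 432432 = 919646.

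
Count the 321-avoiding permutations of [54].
C_54 = 451959718027953471447609509424

These 321-avoiding permutations are counted by the Catalan number C_n = (1/(n + 1)) · C(2n, n). For n = 54: C_54 = (1/55) · C(108, 54) = 24857784491537440929618523018320/55 = 451959718027953471447609509424.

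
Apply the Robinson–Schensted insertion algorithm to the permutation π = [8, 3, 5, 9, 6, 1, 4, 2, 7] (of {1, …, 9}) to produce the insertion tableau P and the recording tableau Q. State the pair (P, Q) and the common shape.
P = [1, 2, 6, 7] / [3, 4] / [5, 9] / [8];  Q = [1, 3, 4, 9] / [2, 5] / [6, 7] / [8];  common shape = (4, 2, 2, 1)

Row-insert the values π_1, π_2, … into P one at a time, bumping the leftmost entry strictly greater than the inserted value down to the next row. The recording tableau Q records, in position (i, j), the step at which that cell was added to P.
  Insert 8 (step 1): P = [8];  Q = [1]
  Insert 3 (step 2): P = [3] / [8];  Q = [1] / [2]
  Insert 5 (step 3): P = [3, 5] / [8];  Q = [1, 3] / [2]
  Insert 9 (step 4): P = [3, 5, 9] / [8];  Q = [1, 3, 4] / [2]
  Insert 6 (step 5): P = [3, 5, 6] / [8, 9];  Q = [1, 3, 4] / [2, 5]
  Insert 1 (step 6): P = [1, 5, 6] / [3, 9] / [8];  Q = [1, 3, 4] / [2, 5] / [6]
  Insert 4 (step 7): P = [1, 4, 6] / [3, 5] / [8, 9];  Q = [1, 3, 4] / [2, 5] / [6, 7]
  Insert 2 (step 8): P = [1, 2, 6] / [3, 4] / [5, 9] / [8];  Q = [1, 3, 4] / [2, 5] / [6, 7] / [8]
  Insert 7 (step 9): P = [1, 2, 6, 7] / [3, 4] / [5, 9] / [8];  Q = [1, 3, 4, 9] / [2, 5] / [6, 7] / [8]
Final shape: (4, 2, 2, 1).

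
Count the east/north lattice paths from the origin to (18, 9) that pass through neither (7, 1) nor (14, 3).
Number of paths = 3999849

Inclusion–exclusion. Total paths: C(27, 18) = 4686825. Through P₁: C(8, 7)·C(19, 11) = 604656. Through P₂: C(17, 14)·C(10, 4) = 142800. Since P₁ is strictly southwest of P₂, a monotone path through both must visit P₁ then P₂; paths through both = C(8, 7)·C(9, 7)·C(10, 4) = 60480. Avoid both = 4686825 − 604656 − 142800 + 60480 = 3999849.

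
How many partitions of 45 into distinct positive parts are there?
q(45) = 2048

A partition into distinct parts is a strictly decreasing sequence summing to n. The recurrence d(n, m) = d(n, m−1) + d(n−m, m−1) (use part m at most once) with q(n) = d(n, n) gives q(45) = 2048. (Euler's theorem: # distinct-part partitions = # odd-part partitions.)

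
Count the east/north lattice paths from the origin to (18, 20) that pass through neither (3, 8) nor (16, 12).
Number of paths = 29358356235

Inclusion–exclusion. Total paths: C(38, 18) = 33578000610. Through P₁: C(11, 3)·C(27, 15) = 2868336900. Through P₂: C(28, 16)·C(10, 2) = 1368978975. Since P₁ is strictly southwest of P₂, a monotone path through both must visit P₁ then P₂; paths through both = C(11, 3)·C(17, 13)·C(10, 2) = 17671500. Avoid both = 33578000610 − 2868336900 − 1368978975 + 17671500 = 29358356235.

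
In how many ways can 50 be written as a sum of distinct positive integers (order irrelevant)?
q(50) = 3658

A partition into distinct parts is a strictly decreasing sequence summing to n. The recurrence d(n, m) = d(n, m−1) + d(n−m, m−1) (use part m at most once) with q(n) = d(n, n) gives q(50) = 3658. (Euler's theorem: # distinct-part partitions = # odd-part partitions.)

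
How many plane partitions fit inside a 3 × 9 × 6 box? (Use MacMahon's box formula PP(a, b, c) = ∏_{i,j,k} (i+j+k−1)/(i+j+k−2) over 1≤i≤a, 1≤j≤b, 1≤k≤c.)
PP(3, 9, 6) = 2530768240

Evaluate the triple product over i = 1..3, j = 1..9, k = 1..6. The factors are (2/1) · (3/2) · (4/3) · (5/4) · (6/5) · (7/6) · (3/2) · (4/3) · … (162 factors total). The numerators and denominators telescope so the product is an integer; carrying out the multiplication exactly gives PP(3, 9, 6) = 2530768240.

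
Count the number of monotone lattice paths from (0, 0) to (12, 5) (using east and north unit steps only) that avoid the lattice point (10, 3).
Number of paths = 4472

Total paths from (0, 0) to (12, 5): C(17, 12) = 6188. Paths through (10, 3): (paths (0, 0) → (10, 3)) × (paths (10, 3) → (12, 5)) = C(13, 10) · C(4, 2) = 286 · 6 = 1716. Avoidance count = 6188 − 1716 = 4472.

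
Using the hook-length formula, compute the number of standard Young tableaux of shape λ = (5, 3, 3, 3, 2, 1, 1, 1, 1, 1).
# SYT of shape (5, 3, 3, 3, 2, 1, 1, 1, 1, 1) = 126977760

Hook-length formula: f^λ = n! / Π hook(c), product over all cells c of the Young diagram. For λ = (5, 3, 3, 3, 2, 1, 1, 1, 1, 1), n = 21 boxes. Hook lengths by row (left-to-right, top-to-bottom): [14, 8, 6, 2, 1]; [11, 5, 3]; [10, 4, 2]; [9, 3, 1]; [7, 1]; [5]; [4]; [3]; [2]; [1]. Product of hooks = 402361344000. So f^λ = 21! / 402361344000 = 51090942171709440000 / 402361344000 = 126977760.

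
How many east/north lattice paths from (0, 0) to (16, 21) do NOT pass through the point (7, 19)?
Number of paths = 12839595670

Total paths from (0, 0) to (16, 21): C(37, 16) = 12875774670. Paths through (7, 19): (paths (0, 0) → (7, 19)) × (paths (7, 19) → (16, 21)) = C(26, 7) · C(11, 9) = 657800 · 55 = 36179000. Avoidance count = 12875774670 − 36179000 = 12839595670.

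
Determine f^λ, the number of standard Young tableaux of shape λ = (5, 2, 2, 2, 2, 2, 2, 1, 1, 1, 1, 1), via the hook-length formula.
# SYT of shape (5, 2, 2, 2, 2, 2, 2, 1, 1, 1, 1, 1) = 20369349

Hook-length formula: f^λ = n! / Π hook(c), product over all cells c of the Young diagram. For λ = (5, 2, 2, 2, 2, 2, 2, 1, 1, 1, 1, 1), n = 22 boxes. Hook lengths by row (left-to-right, top-to-bottom): [16, 10, 3, 2, 1]; [12, 6]; [11, 5]; [10, 4]; [9, 3]; [8, 2]; [7, 1]; [5]; [4]; [3]; [2]; [1]. Product of hooks = 55180984320000. So f^λ = 22! / 55180984320000 = 1124000727777607680000 / 55180984320000 = 20369349.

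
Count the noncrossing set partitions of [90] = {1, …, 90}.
C_90 = 1000134600800354781929399250536541864362461089950800

These noncrossing partitions are counted by the Catalan number C_n = (1/(n + 1)) · C(2n, n). For n = 90: C_90 = (1/91) · C(180, 90) = 91012248672832285155575331798825309656983959185522800/91 = 1000134600800354781929399250536541864362461089950800.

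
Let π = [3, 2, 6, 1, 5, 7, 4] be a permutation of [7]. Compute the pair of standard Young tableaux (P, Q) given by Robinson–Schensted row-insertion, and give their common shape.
P = [1, 4, 7] / [2, 5] / [3, 6];  Q = [1, 3, 6] / [2, 5] / [4, 7];  common shape = (3, 2, 2)

Row-insert the values π_1, π_2, … into P one at a time, bumping the leftmost entry strictly greater than the inserted value down to the next row. The recording tableau Q records, in position (i, j), the step at which that cell was added to P.
  Insert 3 (step 1): P = [3];  Q = [1]
  Insert 2 (step 2): P = [2] / [3];  Q = [1] / [2]
  Insert 6 (step 3): P = [2, 6] / [3];  Q = [1, 3] / [2]
  Insert 1 (step 4): P = [1, 6] / [2] / [3];  Q = [1, 3] / [2] / [4]
  Insert 5 (step 5): P = [1, 5] / [2, 6] / [3];  Q = [1, 3] / [2, 5] / [4]
  Insert 7 (step 6): P = [1, 5, 7] / [2, 6] / [3];  Q = [1, 3, 6] / [2, 5] / [4]
  Insert 4 (step 7): P = [1, 4, 7] / [2, 5] / [3, 6];  Q = [1, 3, 6] / [2, 5] / [4, 7]
Final shape: (3, 2, 2).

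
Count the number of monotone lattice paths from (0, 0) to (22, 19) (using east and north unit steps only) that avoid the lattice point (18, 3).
Number of paths = 244656226350

Total paths from (0, 0) to (22, 19): C(41, 22) = 244662670200. Paths through (18, 3): (paths (0, 0) → (18, 3)) × (paths (18, 3) → (22, 19)) = C(21, 18) · C(20, 4) = 1330 · 4845 = 6443850. Avoidance count = 244662670200 − 6443850 = 244656226350.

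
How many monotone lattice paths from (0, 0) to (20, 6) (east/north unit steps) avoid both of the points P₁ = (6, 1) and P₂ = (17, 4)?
Number of paths = 114464

Inclusion–exclusion. Total paths: C(26, 20) = 230230. Through P₁: C(7, 6)·C(19, 14) = 81396. Through P₂: C(21, 17)·C(5, 3) = 59850. Since P₁ is strictly southwest of P₂, a monotone path through both must visit P₁ then P₂; paths through both = C(7, 6)·C(14, 11)·C(5, 3) = 25480. Avoid both = 230230 − 81396 − 59850 + 25480 = 114464.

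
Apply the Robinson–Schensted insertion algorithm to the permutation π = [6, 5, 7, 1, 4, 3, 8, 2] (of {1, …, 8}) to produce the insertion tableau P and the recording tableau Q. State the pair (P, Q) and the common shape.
P = [1, 2, 8] / [3, 7] / [4] / [5] / [6];  Q = [1, 3, 7] / [2, 5] / [4] / [6] / [8];  common shape = (3, 2, 1, 1, 1)

Row-insert the values π_1, π_2, … into P one at a time, bumping the leftmost entry strictly greater than the inserted value down to the next row. The recording tableau Q records, in position (i, j), the step at which that cell was added to P.
  Insert 6 (step 1): P = [6];  Q = [1]
  Insert 5 (step 2): P = [5] / [6];  Q = [1] / [2]
  Insert 7 (step 3): P = [5, 7] / [6];  Q = [1, 3] / [2]
  Insert 1 (step 4): P = [1, 7] / [5] / [6];  Q = [1, 3] / [2] / [4]
  Insert 4 (step 5): P = [1, 4] / [5, 7] / [6];  Q = [1, 3] / [2, 5] / [4]
  Insert 3 (step 6): P = [1, 3] / [4, 7] / [5] / [6];  Q = [1, 3] / [2, 5] / [4] / [6]
  Insert 8 (step 7): P = [1, 3, 8] / [4, 7] / [5] / [6];  Q = [1, 3, 7] / [2, 5] / [4] / [6]
  Insert 2 (step 8): P = [1, 2, 8] / [3, 7] / [4] / [5] / [6];  Q = [1, 3, 7] / [2, 5] / [4] / [6] / [8]
Final shape: (3, 2, 1, 1, 1).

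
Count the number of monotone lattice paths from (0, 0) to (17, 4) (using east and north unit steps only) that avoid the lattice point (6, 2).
Number of paths = 3801

Total paths from (0, 0) to (17, 4): C(21, 17) = 5985. Paths through (6, 2): (paths (0, 0) → (6, 2)) × (paths (6, 2) → (17, 4)) = C(8, 6) · C(13, 11) = 28 · 78 = 2184. Avoidance count = 5985 − 2184 = 3801.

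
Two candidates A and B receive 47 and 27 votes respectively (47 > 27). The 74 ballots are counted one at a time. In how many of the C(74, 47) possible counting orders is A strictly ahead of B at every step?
Strict-lead orderings = 31746685884854648960

Total orderings of the 74 votes with 47 for A: C(74, 47) = 117462737773962201152. By the Bertrand ballot formula (Cycle Lemma / reflection principle), the number of orderings in which A is strictly ahead of B throughout is (p − q)/(p + q) · C(p + q, p) = (47 − 27)/(47 + 27) · 117462737773962201152 = 31746685884854648960.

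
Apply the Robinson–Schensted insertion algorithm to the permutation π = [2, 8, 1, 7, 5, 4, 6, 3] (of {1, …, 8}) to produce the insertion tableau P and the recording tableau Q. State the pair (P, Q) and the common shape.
P = [1, 3, 6] / [2, 4] / [5] / [7] / [8];  Q = [1, 2, 7] / [3, 4] / [5] / [6] / [8];  common shape = (3, 2, 1, 1, 1)

Row-insert the values π_1, π_2, … into P one at a time, bumping the leftmost entry strictly greater than the inserted value down to the next row. The recording tableau Q records, in position (i, j), the step at which that cell was added to P.
  Insert 2 (step 1): P = [2];  Q = [1]
  Insert 8 (step 2): P = [2, 8];  Q = [1, 2]
  Insert 1 (step 3): P = [1, 8] / [2];  Q = [1, 2] / [3]
  Insert 7 (step 4): P = [1, 7] / [2, 8];  Q = [1, 2] / [3, 4]
  Insert 5 (step 5): P = [1, 5] / [2, 7] / [8];  Q = [1, 2] / [3, 4] / [5]
  Insert 4 (step 6): P = [1, 4] / [2, 5] / [7] / [8];  Q = [1, 2] / [3, 4] / [5] / [6]
  Insert 6 (step 7): P = [1, 4, 6] / [2, 5] / [7] / [8];  Q = [1, 2, 7] / [3, 4] / [5] / [6]
  Insert 3 (step 8): P = [1, 3, 6] / [2, 4] / [5] / [7] / [8];  Q = [1, 2, 7] / [3, 4] / [5] / [6] / [8]
Final shape: (3, 2, 1, 1, 1).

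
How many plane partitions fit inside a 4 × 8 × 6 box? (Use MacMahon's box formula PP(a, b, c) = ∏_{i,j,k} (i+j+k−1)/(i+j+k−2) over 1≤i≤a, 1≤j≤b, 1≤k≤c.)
PP(4, 8, 6) = 90474964580

Evaluate the triple product over i = 1..4, j = 1..8, k = 1..6. The factors are (2/1) · (3/2) · (4/3) · (5/4) · (6/5) · (7/6) · (3/2) · (4/3) · … (192 factors total). The numerators and denominators telescope so the product is an integer; carrying out the multiplication exactly gives PP(4, 8, 6) = 90474964580.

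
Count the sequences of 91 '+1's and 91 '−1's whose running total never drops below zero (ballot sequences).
C_91 = 3935312233584004685417853572763349509774031680023800

These ballot sequences are counted by the Catalan number C_n = (1/(n + 1)) · C(2n, n). For n = 91: C_91 = (1/92) · C(182, 91) = 362048725489728431058442528694228154899210914562189600/92 = 3935312233584004685417853572763349509774031680023800.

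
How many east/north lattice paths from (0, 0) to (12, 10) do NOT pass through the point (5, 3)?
Number of paths = 454454

Total paths from (0, 0) to (12, 10): C(22, 12) = 646646. Paths through (5, 3): (paths (0, 0) → (5, 3)) × (paths (5, 3) → (12, 10)) = C(8, 5) · C(14, 7) = 56 · 3432 = 192192. Avoidance count = 646646 − 192192 = 454454.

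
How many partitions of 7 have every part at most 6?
p(7, parts ≤ 6) = 14

Partitions of 7 with all parts ≤ 6: 6+1, 5+2, 5+1+1, 4+3, 4+2+1, 4+1+1+1, 3+3+1, 3+2+2, 3+2+1+1, 3+1+1+1+1, 2+2+2+1, 2+2+1+1+1, 2+1+1+1+1+1, 1+1+1+1+1+1+1. Count = 14.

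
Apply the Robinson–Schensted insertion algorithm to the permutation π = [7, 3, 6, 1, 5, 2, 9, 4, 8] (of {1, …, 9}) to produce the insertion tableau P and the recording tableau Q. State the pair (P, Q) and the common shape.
P = [1, 2, 4, 8] / [3, 5, 9] / [6] / [7];  Q = [1, 3, 7, 9] / [2, 5, 8] / [4] / [6];  common shape = (4, 3, 1, 1)

Row-insert the values π_1, π_2, … into P one at a time, bumping the leftmost entry strictly greater than the inserted value down to the next row. The recording tableau Q records, in position (i, j), the step at which that cell was added to P.
  Insert 7 (step 1): P = [7];  Q = [1]
  Insert 3 (step 2): P = [3] / [7];  Q = [1] / [2]
  Insert 6 (step 3): P = [3, 6] / [7];  Q = [1, 3] / [2]
  Insert 1 (step 4): P = [1, 6] / [3] / [7];  Q = [1, 3] / [2] / [4]
  Insert 5 (step 5): P = [1, 5] / [3, 6] / [7];  Q = [1, 3] / [2, 5] / [4]
  Insert 2 (step 6): P = [1, 2] / [3, 5] / [6] / [7];  Q = [1, 3] / [2, 5] / [4] / [6]
  Insert 9 (step 7): P = [1, 2, 9] / [3, 5] / [6] / [7];  Q = [1, 3, 7] / [2, 5] / [4] / [6]
  Insert 4 (step 8): P = [1, 2, 4] / [3, 5, 9] / [6] / [7];  Q = [1, 3, 7] / [2, 5, 8] / [4] / [6]
  Insert 8 (step 9): P = [1, 2, 4, 8] / [3, 5, 9] / [6] / [7];  Q = [1, 3, 7, 9] / [2, 5, 8] / [4] / [6]
Final shape: (4, 3, 1, 1).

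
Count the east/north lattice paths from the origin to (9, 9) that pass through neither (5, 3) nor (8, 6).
Number of paths = 29328

Inclusion–exclusion. Total paths: C(18, 9) = 48620. Through P₁: C(8, 5)·C(10, 4) = 11760. Through P₂: C(14, 8)·C(4, 1) = 12012. Since P₁ is strictly southwest of P₂, a monotone path through both must visit P₁ then P₂; paths through both = C(8, 5)·C(6, 3)·C(4, 1) = 4480. Avoid both = 48620 − 11760 − 12012 + 4480 = 29328.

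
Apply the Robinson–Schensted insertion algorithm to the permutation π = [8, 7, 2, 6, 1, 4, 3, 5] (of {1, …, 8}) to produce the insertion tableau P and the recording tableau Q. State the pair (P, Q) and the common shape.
P = [1, 3, 5] / [2, 4] / [6] / [7] / [8];  Q = [1, 4, 8] / [2, 6] / [3] / [5] / [7];  common shape = (3, 2, 1, 1, 1)

Row-insert the values π_1, π_2, … into P one at a time, bumping the leftmost entry strictly greater than the inserted value down to the next row. The recording tableau Q records, in position (i, j), the step at which that cell was added to P.
  Insert 8 (step 1): P = [8];  Q = [1]
  Insert 7 (step 2): P = [7] / [8];  Q = [1] / [2]
  Insert 2 (step 3): P = [2] / [7] / [8];  Q = [1] / [2] / [3]
  Insert 6 (step 4): P = [2, 6] / [7] / [8];  Q = [1, 4] / [2] / [3]
  Insert 1 (step 5): P = [1, 6] / [2] / [7] / [8];  Q = [1, 4] / [2] / [3] / [5]
  Insert 4 (step 6): P = [1, 4] / [2, 6] / [7] / [8];  Q = [1, 4] / [2, 6] / [3] / [5]
  Insert 3 (step 7): P = [1, 3] / [2, 4] / [6] / [7] / [8];  Q = [1, 4] / [2, 6] / [3] / [5] / [7]
  Insert 5 (step 8): P = [1, 3, 5] / [2, 4] / [6] / [7] / [8];  Q = [1, 4, 8] / [2, 6] / [3] / [5] / [7]
Final shape: (3, 2, 1, 1, 1).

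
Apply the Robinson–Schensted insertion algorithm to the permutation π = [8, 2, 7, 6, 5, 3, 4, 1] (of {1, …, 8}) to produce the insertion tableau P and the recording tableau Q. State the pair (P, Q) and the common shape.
P = [1, 3, 4] / [2] / [5] / [6] / [7] / [8];  Q = [1, 3, 7] / [2] / [4] / [5] / [6] / [8];  common shape = (3, 1, 1, 1, 1, 1)

Row-insert the values π_1, π_2, … into P one at a time, bumping the leftmost entry strictly greater than the inserted value down to the next row. The recording tableau Q records, in position (i, j), the step at which that cell was added to P.
  Insert 8 (step 1): P = [8];  Q = [1]
  Insert 2 (step 2): P = [2] / [8];  Q = [1] / [2]
  Insert 7 (step 3): P = [2, 7] / [8];  Q = [1, 3] / [2]
  Insert 6 (step 4): P = [2, 6] / [7] / [8];  Q = [1, 3] / [2] / [4]
  Insert 5 (step 5): P = [2, 5] / [6] / [7] / [8];  Q = [1, 3] / [2] / [4] / [5]
  Insert 3 (step 6): P = [2, 3] / [5] / [6] / [7] / [8];  Q = [1, 3] / [2] / [4] / [5] / [6]
  Insert 4 (step 7): P = [2, 3, 4] / [5] / [6] / [7] / [8];  Q = [1, 3, 7] / [2] / [4] / [5] / [6]
  Insert 1 (step 8): P = [1, 3, 4] / [2] / [5] / [6] / [7] / [8];  Q = [1, 3, 7] / [2] / [4] / [5] / [6] / [8]
Final shape: (3, 1, 1, 1, 1, 1).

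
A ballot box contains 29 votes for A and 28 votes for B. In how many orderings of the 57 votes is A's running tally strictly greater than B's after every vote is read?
Strict-lead orderings = 263747951750360

Total orderings of the 57 votes with 29 for A: C(57, 29) = 15033633249770520. By the Bertrand ballot formula (Cycle Lemma / reflection principle), the number of orderings in which A is strictly ahead of B throughout is (p − q)/(p + q) · C(p + q, p) = (29 − 28)/(29 + 28) · 15033633249770520 = 263747951750360.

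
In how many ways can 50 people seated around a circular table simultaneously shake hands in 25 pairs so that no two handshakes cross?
C_25 = 4861946401452

These noncrossing handshakes are counted by the Catalan number C_n = (1/(n + 1)) · C(2n, n). For n = 25: C_25 = (1/26) · C(50, 25) = 126410606437752/26 = 4861946401452.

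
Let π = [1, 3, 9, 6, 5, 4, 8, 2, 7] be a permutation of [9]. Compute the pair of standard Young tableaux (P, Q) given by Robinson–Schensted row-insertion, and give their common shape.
P = [1, 2, 4, 7] / [3, 8] / [5] / [6] / [9];  Q = [1, 2, 3, 7] / [4, 9] / [5] / [6] / [8];  common shape = (4, 2, 1, 1, 1)

Row-insert the values π_1, π_2, … into P one at a time, bumping the leftmost entry strictly greater than the inserted value down to the next row. The recording tableau Q records, in position (i, j), the step at which that cell was added to P.
  Insert 1 (step 1): P = [1];  Q = [1]
  Insert 3 (step 2): P = [1, 3];  Q = [1, 2]
  Insert 9 (step 3): P = [1, 3, 9];  Q = [1, 2, 3]
  Insert 6 (step 4): P = [1, 3, 6] / [9];  Q = [1, 2, 3] / [4]
  Insert 5 (step 5): P = [1, 3, 5] / [6] / [9];  Q = [1, 2, 3] / [4] / [5]
  Insert 4 (step 6): P = [1, 3, 4] / [5] / [6] / [9];  Q = [1, 2, 3] / [4] / [5] / [6]
  Insert 8 (step 7): P = [1, 3, 4, 8] / [5] / [6] / [9];  Q = [1, 2, 3, 7] / [4] / [5] / [6]
  Insert 2 (step 8): P = [1, 2, 4, 8] / [3] / [5] / [6] / [9];  Q = [1, 2, 3, 7] / [4] / [5] / [6] / [8]
  Insert 7 (step 9): P = [1, 2, 4, 7] / [3, 8] / [5] / [6] / [9];  Q = [1, 2, 3, 7] / [4, 9] / [5] / [6] / [8]
Final shape: (4, 2, 1, 1, 1).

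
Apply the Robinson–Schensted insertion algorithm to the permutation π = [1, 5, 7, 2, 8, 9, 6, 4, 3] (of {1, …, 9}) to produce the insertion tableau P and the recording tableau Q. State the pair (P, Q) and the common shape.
P = [1, 2, 3, 8, 9] / [4, 6] / [5] / [7];  Q = [1, 2, 3, 5, 6] / [4, 7] / [8] / [9];  common shape = (5, 2, 1, 1)

Row-insert the values π_1, π_2, … into P one at a time, bumping the leftmost entry strictly greater than the inserted value down to the next row. The recording tableau Q records, in position (i, j), the step at which that cell was added to P.
  Insert 1 (step 1): P = [1];  Q = [1]
  Insert 5 (step 2): P = [1, 5];  Q = [1, 2]
  Insert 7 (step 3): P = [1, 5, 7];  Q = [1, 2, 3]
  Insert 2 (step 4): P = [1, 2, 7] / [5];  Q = [1, 2, 3] / [4]
  Insert 8 (step 5): P = [1, 2, 7, 8] / [5];  Q = [1, 2, 3, 5] / [4]
  Insert 9 (step 6): P = [1, 2, 7, 8, 9] / [5];  Q = [1, 2, 3, 5, 6] / [4]
  Insert 6 (step 7): P = [1, 2, 6, 8, 9] / [5, 7];  Q = [1, 2, 3, 5, 6] / [4, 7]
  Insert 4 (step 8): P = [1, 2, 4, 8, 9] / [5, 6] / [7];  Q = [1, 2, 3, 5, 6] / [4, 7] / [8]
  Insert 3 (step 9): P = [1, 2, 3, 8, 9] / [4, 6] / [5] / [7];  Q = [1, 2, 3, 5, 6] / [4, 7] / [8] / [9]
Final shape: (5, 2, 1, 1).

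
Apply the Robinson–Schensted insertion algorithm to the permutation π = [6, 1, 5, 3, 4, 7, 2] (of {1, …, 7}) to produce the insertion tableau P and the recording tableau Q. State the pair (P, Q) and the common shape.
P = [1, 2, 4, 7] / [3] / [5] / [6];  Q = [1, 3, 5, 6] / [2] / [4] / [7];  common shape = (4, 1, 1, 1)

Row-insert the values π_1, π_2, … into P one at a time, bumping the leftmost entry strictly greater than the inserted value down to the next row. The recording tableau Q records, in position (i, j), the step at which that cell was added to P.
  Insert 6 (step 1): P = [6];  Q = [1]
  Insert 1 (step 2): P = [1] / [6];  Q = [1] / [2]
  Insert 5 (step 3): P = [1, 5] / [6];  Q = [1, 3] / [2]
  Insert 3 (step 4): P = [1, 3] / [5] / [6];  Q = [1, 3] / [2] / [4]
  Insert 4 (step 5): P = [1, 3, 4] / [5] / [6];  Q = [1, 3, 5] / [2] / [4]
  Insert 7 (step 6): P = [1, 3, 4, 7] / [5] / [6];  Q = [1, 3, 5, 6] / [2] / [4]
  Insert 2 (step 7): P = [1, 2, 4, 7] / [3] / [5] / [6];  Q = [1, 3, 5, 6] / [2] / [4] / [7]
Final shape: (4, 1, 1, 1).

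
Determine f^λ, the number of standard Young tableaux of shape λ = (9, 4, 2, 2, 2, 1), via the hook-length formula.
# SYT of shape (9, 4, 2, 2, 2, 1) = 62355150

Hook-length formula: f^λ = n! / Π hook(c), product over all cells c of the Young diagram. For λ = (9, 4, 2, 2, 2, 1), n = 20 boxes. Hook lengths by row (left-to-right, top-to-bottom): [14, 12, 8, 7, 5, 4, 3, 2, 1]; [8, 6, 2, 1]; [5, 3]; [4, 2]; [3, 1]; [1]. Product of hooks = 39016857600. So f^λ = 20! / 39016857600 = 2432902008176640000 / 39016857600 = 62355150.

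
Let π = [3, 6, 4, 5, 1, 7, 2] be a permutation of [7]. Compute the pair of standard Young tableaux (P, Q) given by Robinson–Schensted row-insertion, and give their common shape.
P = [1, 2, 5, 7] / [3, 4] / [6];  Q = [1, 2, 4, 6] / [3, 7] / [5];  common shape = (4, 2, 1)

Row-insert the values π_1, π_2, … into P one at a time, bumping the leftmost entry strictly greater than the inserted value down to the next row. The recording tableau Q records, in position (i, j), the step at which that cell was added to P.
  Insert 3 (step 1): P = [3];  Q = [1]
  Insert 6 (step 2): P = [3, 6];  Q = [1, 2]
  Insert 4 (step 3): P = [3, 4] / [6];  Q = [1, 2] / [3]
  Insert 5 (step 4): P = [3, 4, 5] / [6];  Q = [1, 2, 4] / [3]
  Insert 1 (step 5): P = [1, 4, 5] / [3] / [6];  Q = [1, 2, 4] / [3] / [5]
  Insert 7 (step 6): P = [1, 4, 5, 7] / [3] / [6];  Q = [1, 2, 4, 6] / [3] / [5]
  Insert 2 (step 7): P = [1, 2, 5, 7] / [3, 4] / [6];  Q = [1, 2, 4, 6] / [3, 7] / [5]
Final shape: (4, 2, 1).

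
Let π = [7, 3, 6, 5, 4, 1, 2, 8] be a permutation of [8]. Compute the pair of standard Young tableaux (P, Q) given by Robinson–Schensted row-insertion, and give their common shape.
P = [1, 2, 8] / [3, 4] / [5] / [6] / [7];  Q = [1, 3, 8] / [2, 7] / [4] / [5] / [6];  common shape = (3, 2, 1, 1, 1)

Row-insert the values π_1, π_2, … into P one at a time, bumping the leftmost entry strictly greater than the inserted value down to the next row. The recording tableau Q records, in position (i, j), the step at which that cell was added to P.
  Insert 7 (step 1): P = [7];  Q = [1]
  Insert 3 (step 2): P = [3] / [7];  Q = [1] / [2]
  Insert 6 (step 3): P = [3, 6] / [7];  Q = [1, 3] / [2]
  Insert 5 (step 4): P = [3, 5] / [6] / [7];  Q = [1, 3] / [2] / [4]
  Insert 4 (step 5): P = [3, 4] / [5] / [6] / [7];  Q = [1, 3] / [2] / [4] / [5]
  Insert 1 (step 6): P = [1, 4] / [3] / [5] / [6] / [7];  Q = [1, 3] / [2] / [4] / [5] / [6]
  Insert 2 (step 7): P = [1, 2] / [3, 4] / [5] / [6] / [7];  Q = [1, 3] / [2, 7] / [4] / [5] / [6]
  Insert 8 (step 8): P = [1, 2, 8] / [3, 4] / [5] / [6] / [7];  Q = [1, 3, 8] / [2, 7] / [4] / [5] / [6]
Final shape: (3, 2, 1, 1, 1).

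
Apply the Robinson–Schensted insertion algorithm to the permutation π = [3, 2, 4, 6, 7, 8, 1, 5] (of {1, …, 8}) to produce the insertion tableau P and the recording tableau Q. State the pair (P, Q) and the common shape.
P = [1, 4, 5, 7, 8] / [2, 6] / [3];  Q = [1, 3, 4, 5, 6] / [2, 8] / [7];  common shape = (5, 2, 1)

Row-insert the values π_1, π_2, … into P one at a time, bumping the leftmost entry strictly greater than the inserted value down to the next row. The recording tableau Q records, in position (i, j), the step at which that cell was added to P.
  Insert 3 (step 1): P = [3];  Q = [1]
  Insert 2 (step 2): P = [2] / [3];  Q = [1] / [2]
  Insert 4 (step 3): P = [2, 4] / [3];  Q = [1, 3] / [2]
  Insert 6 (step 4): P = [2, 4, 6] / [3];  Q = [1, 3, 4] / [2]
  Insert 7 (step 5): P = [2, 4, 6, 7] / [3];  Q = [1, 3, 4, 5] / [2]
  Insert 8 (step 6): P = [2, 4, 6, 7, 8] / [3];  Q = [1, 3, 4, 5, 6] / [2]
  Insert 1 (step 7): P = [1, 4, 6, 7, 8] / [2] / [3];  Q = [1, 3, 4, 5, 6] / [2] / [7]
  Insert 5 (step 8): P = [1, 4, 5, 7, 8] / [2, 6] / [3];  Q = [1, 3, 4, 5, 6] / [2, 8] / [7]
Final shape: (5, 2, 1).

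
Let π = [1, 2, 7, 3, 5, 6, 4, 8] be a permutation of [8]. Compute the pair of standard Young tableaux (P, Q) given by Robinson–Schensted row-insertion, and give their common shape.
P = [1, 2, 3, 4, 6, 8] / [5] / [7];  Q = [1, 2, 3, 5, 6, 8] / [4] / [7];  common shape = (6, 1, 1)

Row-insert the values π_1, π_2, … into P one at a time, bumping the leftmost entry strictly greater than the inserted value down to the next row. The recording tableau Q records, in position (i, j), the step at which that cell was added to P.
  Insert 1 (step 1): P = [1];  Q = [1]
  Insert 2 (step 2): P = [1, 2];  Q = [1, 2]
  Insert 7 (step 3): P = [1, 2, 7];  Q = [1, 2, 3]
  Insert 3 (step 4): P = [1, 2, 3] / [7];  Q = [1, 2, 3] / [4]
  Insert 5 (step 5): P = [1, 2, 3, 5] / [7];  Q = [1, 2, 3, 5] / [4]
  Insert 6 (step 6): P = [1, 2, 3, 5, 6] / [7];  Q = [1, 2, 3, 5, 6] / [4]
  Insert 4 (step 7): P = [1, 2, 3, 4, 6] / [5] / [7];  Q = [1, 2, 3, 5, 6] / [4] / [7]
  Insert 8 (step 8): P = [1, 2, 3, 4, 6, 8] / [5] / [7];  Q = [1, 2, 3, 5, 6, 8] / [4] / [7]
Final shape: (6, 1, 1).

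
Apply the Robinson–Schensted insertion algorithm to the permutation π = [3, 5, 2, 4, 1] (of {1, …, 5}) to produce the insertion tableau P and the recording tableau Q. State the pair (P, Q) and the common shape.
P = [1, 4] / [2, 5] / [3];  Q = [1, 2] / [3, 4] / [5];  common shape = (2, 2, 1)

Row-insert the values π_1, π_2, … into P one at a time, bumping the leftmost entry strictly greater than the inserted value down to the next row. The recording tableau Q records, in position (i, j), the step at which that cell was added to P.
  Insert 3 (step 1): P = [3];  Q = [1]
  Insert 5 (step 2): P = [3, 5];  Q = [1, 2]
  Insert 2 (step 3): P = [2, 5] / [3];  Q = [1, 2] / [3]
  Insert 4 (step 4): P = [2, 4] / [3, 5];  Q = [1, 2] / [3, 4]
  Insert 1 (step 5): P = [1, 4] / [2, 5] / [3];  Q = [1, 2] / [3, 4] / [5]
Final shape: (2, 2, 1).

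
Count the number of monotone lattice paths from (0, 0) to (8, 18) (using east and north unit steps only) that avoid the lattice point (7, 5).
Number of paths = 1551187

Total paths from (0, 0) to (8, 18): C(26, 8) = 1562275. Paths through (7, 5): (paths (0, 0) → (7, 5)) × (paths (7, 5) → (8, 18)) = C(12, 7) · C(14, 1) = 792 · 14 = 11088. Avoidance count = 1562275 − 11088 = 1551187.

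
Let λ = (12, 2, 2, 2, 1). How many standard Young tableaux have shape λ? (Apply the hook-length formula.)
# SYT of shape (12, 2, 2, 2, 1) = 415701

Hook-length formula: f^λ = n! / Π hook(c), product over all cells c of the Young diagram. For λ = (12, 2, 2, 2, 1), n = 19 boxes. Hook lengths by row (left-to-right, top-to-bottom): [16, 14, 10, 9, 8, 7, 6, 5, 4, 3, 2, 1]; [5, 3]; [4, 2]; [3, 1]; [1]. Product of hooks = 292626432000. So f^λ = 19! / 292626432000 = 121645100408832000 / 292626432000 = 415701.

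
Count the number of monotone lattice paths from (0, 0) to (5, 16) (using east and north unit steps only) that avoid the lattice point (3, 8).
Number of paths = 12924

Total paths from (0, 0) to (5, 16): C(21, 5) = 20349. Paths through (3, 8): (paths (0, 0) → (3, 8)) × (paths (3, 8) → (5, 16)) = C(11, 3) · C(10, 2) = 165 · 45 = 7425. Avoidance count = 20349 − 7425 = 12924.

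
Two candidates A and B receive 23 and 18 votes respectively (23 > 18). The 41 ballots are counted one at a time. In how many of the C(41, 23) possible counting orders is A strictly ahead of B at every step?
Strict-lead orderings = 24647883000

Total orderings of the 41 votes with 23 for A: C(41, 23) = 202112640600. By the Bertrand ballot formula (Cycle Lemma / reflection principle), the number of orderings in which A is strictly ahead of B throughout is (p − q)/(p + q) · C(p + q, p) = (23 − 18)/(23 + 18) · 202112640600 = 24647883000.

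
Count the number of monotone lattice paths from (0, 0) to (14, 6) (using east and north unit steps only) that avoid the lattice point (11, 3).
Number of paths = 31480

Total paths from (0, 0) to (14, 6): C(20, 14) = 38760. Paths through (11, 3): (paths (0, 0) → (11, 3)) × (paths (11, 3) → (14, 6)) = C(14, 11) · C(6, 3) = 364 · 20 = 7280. Avoidance count = 38760 − 7280 = 31480.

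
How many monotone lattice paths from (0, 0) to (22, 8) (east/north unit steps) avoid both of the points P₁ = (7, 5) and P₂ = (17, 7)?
Number of paths = 3443661

Inclusion–exclusion. Total paths: C(30, 22) = 5852925. Through P₁: C(12, 7)·C(18, 15) = 646272. Through P₂: C(24, 17)·C(6, 5) = 2076624. Since P₁ is strictly southwest of P₂, a monotone path through both must visit P₁ then P₂; paths through both = C(12, 7)·C(12, 10)·C(6, 5) = 313632. Avoid both = 5852925 − 646272 − 2076624 + 313632 = 3443661.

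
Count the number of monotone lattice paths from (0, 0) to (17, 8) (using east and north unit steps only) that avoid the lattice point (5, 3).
Number of paths = 735047

Total paths from (0, 0) to (17, 8): C(25, 17) = 1081575. Paths through (5, 3): (paths (0, 0) → (5, 3)) × (paths (5, 3) → (17, 8)) = C(8, 5) · C(17, 12) = 56 · 6188 = 346528. Avoidance count = 1081575 − 346528 = 735047.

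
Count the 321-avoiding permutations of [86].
C_86 = 4180080073556524734514695828170907458428751314320

These 321-avoiding permutations are counted by the Catalan number C_n = (1/(n + 1)) · C(2n, n). For n = 86: C_86 = (1/87) · C(172, 86) = 363666966399417651902778537050868948883301364345840/87 = 4180080073556524734514695828170907458428751314320.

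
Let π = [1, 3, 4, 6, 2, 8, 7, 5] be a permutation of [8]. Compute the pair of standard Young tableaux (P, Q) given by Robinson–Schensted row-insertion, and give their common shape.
P = [1, 2, 4, 5, 7] / [3, 6] / [8];  Q = [1, 2, 3, 4, 6] / [5, 7] / [8];  common shape = (5, 2, 1)

Row-insert the values π_1, π_2, … into P one at a time, bumping the leftmost entry strictly greater than the inserted value down to the next row. The recording tableau Q records, in position (i, j), the step at which that cell was added to P.
  Insert 1 (step 1): P = [1];  Q = [1]
  Insert 3 (step 2): P = [1, 3];  Q = [1, 2]
  Insert 4 (step 3): P = [1, 3, 4];  Q = [1, 2, 3]
  Insert 6 (step 4): P = [1, 3, 4, 6];  Q = [1, 2, 3, 4]
  Insert 2 (step 5): P = [1, 2, 4, 6] / [3];  Q = [1, 2, 3, 4] / [5]
  Insert 8 (step 6): P = [1, 2, 4, 6, 8] / [3];  Q = [1, 2, 3, 4, 6] / [5]
  Insert 7 (step 7): P = [1, 2, 4, 6, 7] / [3, 8];  Q = [1, 2, 3, 4, 6] / [5, 7]
  Insert 5 (step 8): P = [1, 2, 4, 5, 7] / [3, 6] / [8];  Q = [1, 2, 3, 4, 6] / [5, 7] / [8]
Final shape: (5, 2, 1).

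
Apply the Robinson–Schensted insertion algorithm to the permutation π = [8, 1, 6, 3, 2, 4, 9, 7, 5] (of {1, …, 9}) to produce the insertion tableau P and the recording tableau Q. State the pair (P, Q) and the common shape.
P = [1, 2, 4, 5] / [3, 7] / [6, 9] / [8];  Q = [1, 3, 6, 7] / [2, 8] / [4, 9] / [5];  common shape = (4, 2, 2, 1)

Row-insert the values π_1, π_2, … into P one at a time, bumping the leftmost entry strictly greater than the inserted value down to the next row. The recording tableau Q records, in position (i, j), the step at which that cell was added to P.
  Insert 8 (step 1): P = [8];  Q = [1]
  Insert 1 (step 2): P = [1] / [8];  Q = [1] / [2]
  Insert 6 (step 3): P = [1, 6] / [8];  Q = [1, 3] / [2]
  Insert 3 (step 4): P = [1, 3] / [6] / [8];  Q = [1, 3] / [2] / [4]
  Insert 2 (step 5): P = [1, 2] / [3] / [6] / [8];  Q = [1, 3] / [2] / [4] / [5]
  Insert 4 (step 6): P = [1, 2, 4] / [3] / [6] / [8];  Q = [1, 3, 6] / [2] / [4] / [5]
  Insert 9 (step 7): P = [1, 2, 4, 9] / [3] / [6] / [8];  Q = [1, 3, 6, 7] / [2] / [4] / [5]
  Insert 7 (step 8): P = [1, 2, 4, 7] / [3, 9] / [6] / [8];  Q = [1, 3, 6, 7] / [2, 8] / [4] / [5]
  Insert 5 (step 9): P = [1, 2, 4, 5] / [3, 7] / [6, 9] / [8];  Q = [1, 3, 6, 7] / [2, 8] / [4, 9] / [5]
Final shape: (4, 2, 2, 1).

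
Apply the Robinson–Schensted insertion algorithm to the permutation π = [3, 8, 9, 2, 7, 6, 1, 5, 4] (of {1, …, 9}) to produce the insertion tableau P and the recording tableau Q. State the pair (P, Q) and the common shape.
P = [1, 4, 9] / [2, 5] / [3, 6] / [7] / [8];  Q = [1, 2, 3] / [4, 5] / [6, 8] / [7] / [9];  common shape = (3, 2, 2, 1, 1)

Row-insert the values π_1, π_2, … into P one at a time, bumping the leftmost entry strictly greater than the inserted value down to the next row. The recording tableau Q records, in position (i, j), the step at which that cell was added to P.
  Insert 3 (step 1): P = [3];  Q = [1]
  Insert 8 (step 2): P = [3, 8];  Q = [1, 2]
  Insert 9 (step 3): P = [3, 8, 9];  Q = [1, 2, 3]
  Insert 2 (step 4): P = [2, 8, 9] / [3];  Q = [1, 2, 3] / [4]
  Insert 7 (step 5): P = [2, 7, 9] / [3, 8];  Q = [1, 2, 3] / [4, 5]
  Insert 6 (step 6): P = [2, 6, 9] / [3, 7] / [8];  Q = [1, 2, 3] / [4, 5] / [6]
  Insert 1 (step 7): P = [1, 6, 9] / [2, 7] / [3] / [8];  Q = [1, 2, 3] / [4, 5] / [6] / [7]
  Insert 5 (step 8): P = [1, 5, 9] / [2, 6] / [3, 7] / [8];  Q = [1, 2, 3] / [4, 5] / [6, 8] / [7]
  Insert 4 (step 9): P = [1, 4, 9] / [2, 5] / [3, 6] / [7] / [8];  Q = [1, 2, 3] / [4, 5] / [6, 8] / [7] / [9]
Final shape: (3, 2, 2, 1, 1).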